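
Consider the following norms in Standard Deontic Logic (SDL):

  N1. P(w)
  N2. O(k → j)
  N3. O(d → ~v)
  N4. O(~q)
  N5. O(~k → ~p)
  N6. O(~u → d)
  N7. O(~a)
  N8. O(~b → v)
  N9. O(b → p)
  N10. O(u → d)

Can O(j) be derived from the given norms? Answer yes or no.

By case analysis on ~u: premise 6 gives O(~u → d) and premise 10 gives O(u → d), so O(d) either way.
Premise 3 is O(d → ~v); since O(d), deontic closure gives O(~v).
Premise 8, O(~b → v), contraposes to O(~v → b); with O(~v) we get O(b).
Applying K to premise 9 (O(b → p)) and O(b) yields O(p).
Premise 5, O(~k → ~p), contraposes to O(p → k); with O(p) we get O(k).
From O(k) and premise 2, O(k → j), we obtain O(j).
Premises 1, 4, 7 do not contribute to this derivation.
So O(j) follows.

Yes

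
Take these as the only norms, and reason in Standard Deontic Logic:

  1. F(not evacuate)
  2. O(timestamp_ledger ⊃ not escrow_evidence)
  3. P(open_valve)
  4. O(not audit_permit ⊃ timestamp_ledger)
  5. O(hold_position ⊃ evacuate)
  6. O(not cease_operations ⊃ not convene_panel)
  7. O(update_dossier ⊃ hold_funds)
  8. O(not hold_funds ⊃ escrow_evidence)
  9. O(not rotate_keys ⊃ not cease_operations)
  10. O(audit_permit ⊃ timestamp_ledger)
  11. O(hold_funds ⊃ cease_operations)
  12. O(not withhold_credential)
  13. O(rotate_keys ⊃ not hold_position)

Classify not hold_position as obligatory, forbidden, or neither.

Obligatory

Premises 4 and 10 are O(not audit_permit ⊃ timestamp_ledger) and O(audit_permit ⊃ timestamp_ledger); every ideal world satisfies not audit_permit or audit_permit, so in either case timestamp_ledger holds — hence O(timestamp_ledger).
From O(timestamp_ledger) and premise 2, O(timestamp_ledger ⊃ not escrow_evidence), we obtain O(not escrow_evidence).
The contrapositive of premise 8 (O(not hold_funds ⊃ escrow_evidence)) is O(not escrow_evidence ⊃ hold_funds), and O(not escrow_evidence) is already established, so O(hold_funds).
Premise 11 is O(hold_funds ⊃ cease_operations); since O(hold_funds), deontic closure gives O(cease_operations).
The contrapositive of premise 9 (O(not rotate_keys ⊃ not cease_operations)) is O(cease_operations ⊃ rotate_keys), and O(cease_operations) is already established, so O(rotate_keys).
Premise 13 is O(rotate_keys ⊃ not hold_position); since O(rotate_keys), deontic closure gives O(not hold_position).
Premises 1, 3, 5, 6, 7, 12 do not contribute to this derivation.
Hence not hold_position is obligatory.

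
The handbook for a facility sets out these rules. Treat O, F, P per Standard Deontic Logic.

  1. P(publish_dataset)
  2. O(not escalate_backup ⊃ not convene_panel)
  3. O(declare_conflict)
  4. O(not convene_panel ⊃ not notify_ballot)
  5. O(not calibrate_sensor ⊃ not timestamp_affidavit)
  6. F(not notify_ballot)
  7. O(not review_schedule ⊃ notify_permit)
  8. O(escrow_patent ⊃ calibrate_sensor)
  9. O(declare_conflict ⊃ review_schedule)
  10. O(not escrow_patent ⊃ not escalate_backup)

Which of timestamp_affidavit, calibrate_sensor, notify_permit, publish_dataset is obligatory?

calibrate_sensor

Premise 6, F(not notify_ballot), is equivalent to O(notify_ballot).
The contrapositive of premise 4 (O(not convene_panel ⊃ not notify_ballot)) is O(notify_ballot ⊃ convene_panel), and O(notify_ballot) is already established, so O(convene_panel).
Premise 2 is O(not escalate_backup ⊃ not convene_panel); contrapositively O(convene_panel ⊃ escalate_backup). Since O(convene_panel) holds, K gives O(escalate_backup).
The contrapositive of premise 10 (O(not escrow_patent ⊃ not escalate_backup)) is O(escalate_backup ⊃ escrow_patent), and O(escalate_backup) is already established, so O(escrow_patent).
From O(escrow_patent) and premise 8, O(escrow_patent ⊃ calibrate_sensor), we obtain O(calibrate_sensor).
So O(calibrate_sensor) holds — calibrate_sensor is obligatory. None of the other listed options is made obligatory by any chain of premises.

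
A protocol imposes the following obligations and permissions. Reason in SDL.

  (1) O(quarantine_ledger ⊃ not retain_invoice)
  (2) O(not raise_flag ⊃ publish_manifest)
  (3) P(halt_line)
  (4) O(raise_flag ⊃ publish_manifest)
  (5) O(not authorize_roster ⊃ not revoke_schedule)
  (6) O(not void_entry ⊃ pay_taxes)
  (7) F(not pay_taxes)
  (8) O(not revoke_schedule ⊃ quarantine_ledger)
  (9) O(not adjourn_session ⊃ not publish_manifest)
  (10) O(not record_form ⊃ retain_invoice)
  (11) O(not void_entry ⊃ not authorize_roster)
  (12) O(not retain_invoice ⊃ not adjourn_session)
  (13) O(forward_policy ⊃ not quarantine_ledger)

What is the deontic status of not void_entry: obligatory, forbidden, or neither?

Forbidden

By case analysis on raise_flag: premise 4 gives O(raise_flag ⊃ publish_manifest) and premise 2 gives O(not raise_flag ⊃ publish_manifest), so O(publish_manifest) either way.
The contrapositive of premise 9 (O(not adjourn_session ⊃ not publish_manifest)) is O(publish_manifest ⊃ adjourn_session), and O(publish_manifest) is already established, so O(adjourn_session).
The contrapositive of premise 12 (O(not retain_invoice ⊃ not adjourn_session)) is O(adjourn_session ⊃ retain_invoice), and O(adjourn_session) is already established, so O(retain_invoice).
Premise 1 is O(quarantine_ledger ⊃ not retain_invoice); contrapositively O(retain_invoice ⊃ not quarantine_ledger). Since O(retain_invoice) holds, K gives O(not quarantine_ledger).
The contrapositive of premise 8 (O(not revoke_schedule ⊃ quarantine_ledger)) is O(not quarantine_ledger ⊃ revoke_schedule), and O(not quarantine_ledger) is already established, so O(revoke_schedule).
The contrapositive of premise 5 (O(not authorize_roster ⊃ not revoke_schedule)) is O(revoke_schedule ⊃ authorize_roster), and O(revoke_schedule) is already established, so O(authorize_roster).
Premise 11, O(not void_entry ⊃ not authorize_roster), contraposes to O(authorize_roster ⊃ void_entry); with O(authorize_roster) we get O(void_entry).
Premises 3, 6, 7, 10, 13 do not contribute to this derivation.
Thus O(void_entry), which is F(not void_entry): not void_entry is forbidden.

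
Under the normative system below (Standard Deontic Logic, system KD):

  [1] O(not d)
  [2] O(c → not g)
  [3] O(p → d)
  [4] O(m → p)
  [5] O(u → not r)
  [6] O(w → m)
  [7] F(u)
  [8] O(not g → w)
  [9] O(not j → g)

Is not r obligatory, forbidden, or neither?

Neither

Premise 5 is O(u → not r), but O(u) is not derivable from the premises, so it does not yield O(not r).
No premise or chain of K-axiom applications forces O(not r), and none forces O(r). So not r is neither obligatory nor forbidden under these norms.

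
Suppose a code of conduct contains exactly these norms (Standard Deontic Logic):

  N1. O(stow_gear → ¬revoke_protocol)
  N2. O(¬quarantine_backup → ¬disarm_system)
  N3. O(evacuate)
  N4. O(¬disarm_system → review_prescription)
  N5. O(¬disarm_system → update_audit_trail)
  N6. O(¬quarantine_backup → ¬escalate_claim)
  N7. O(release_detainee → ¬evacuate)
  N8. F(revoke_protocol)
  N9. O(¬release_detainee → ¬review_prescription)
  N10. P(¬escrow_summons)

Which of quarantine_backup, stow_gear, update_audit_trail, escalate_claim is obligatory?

quarantine_backup

Premise 3 gives O(evacuate).
Premise 7, O(release_detainee → ¬evacuate), contraposes to O(evacuate → ¬release_detainee); with O(evacuate) we get O(¬release_detainee).
From O(¬release_detainee) and premise 9, O(¬release_detainee → ¬review_prescription), we obtain O(¬review_prescription).
The contrapositive of premise 4 (O(¬disarm_system → review_prescription)) is O(¬review_prescription → disarm_system), and O(¬review_prescription) is already established, so O(disarm_system).
Premise 2 is O(¬quarantine_backup → ¬disarm_system); contrapositively O(disarm_system → quarantine_backup). Since O(disarm_system) holds, K gives O(quarantine_backup).
So O(quarantine_backup) holds — quarantine_backup is obligatory. None of the other listed options is made obligatory by any chain of premises.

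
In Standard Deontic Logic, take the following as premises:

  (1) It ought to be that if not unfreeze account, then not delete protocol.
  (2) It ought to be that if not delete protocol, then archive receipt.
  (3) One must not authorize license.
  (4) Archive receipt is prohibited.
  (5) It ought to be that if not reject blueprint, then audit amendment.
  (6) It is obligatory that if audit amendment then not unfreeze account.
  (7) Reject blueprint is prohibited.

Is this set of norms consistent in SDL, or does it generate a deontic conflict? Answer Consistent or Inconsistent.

F(reject_blueprint) at premise 7 means O(¬reject_blueprint).
With premise 5, O(¬reject_blueprint → audit_amendment), the K-axiom yields O(audit_amendment).
Premise 6 is O(audit_amendment → ¬unfreeze_account); since O(audit_amendment), deontic closure gives O(¬unfreeze_account).
With premise 1, O(¬unfreeze_account → ¬delete_protocol), the K-axiom yields O(¬delete_protocol).
With premise 2, O(¬delete_protocol → archive_receipt), the K-axiom yields O(archive_receipt).
Yet premise 4 is F(archive_receipt), i.e. O(¬archive_receipt).
We now have both O(archive_receipt) and O(¬archive_receipt) — archive_receipt is simultaneously obligatory and forbidden, violating the D-axiom.

Inconsistent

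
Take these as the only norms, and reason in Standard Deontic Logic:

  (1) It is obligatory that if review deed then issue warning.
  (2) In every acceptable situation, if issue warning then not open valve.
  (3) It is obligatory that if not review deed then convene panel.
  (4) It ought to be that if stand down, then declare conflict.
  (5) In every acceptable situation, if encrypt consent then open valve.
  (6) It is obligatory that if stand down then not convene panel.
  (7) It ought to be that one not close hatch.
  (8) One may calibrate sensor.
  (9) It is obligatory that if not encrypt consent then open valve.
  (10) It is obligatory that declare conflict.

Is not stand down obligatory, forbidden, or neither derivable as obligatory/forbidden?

Premises 9 and 5 are O(¬encrypt_consent → open_valve) and O(encrypt_consent → open_valve); every ideal world satisfies ¬encrypt_consent or encrypt_consent, so in either case open_valve holds — hence O(open_valve).
Premise 2, O(issue_warning → ¬open_valve), contraposes to O(open_valve → ¬issue_warning); with O(open_valve) we get O(¬issue_warning).
Premise 1, O(review_deed → issue_warning), contraposes to O(¬issue_warning → ¬review_deed); with O(¬issue_warning) we get O(¬review_deed).
Applying K to premise 3 (O(¬review_deed → convene_panel)) and O(¬review_deed) yields O(convene_panel).
Premise 6 is O(stand_down → ¬convene_panel); contrapositively O(convene_panel → ¬stand_down). Since O(convene_panel) holds, K gives O(¬stand_down).
Premises 4, 7, 8, 10 do not contribute to this derivation.
Hence ¬stand_down is obligatory.

Obligatory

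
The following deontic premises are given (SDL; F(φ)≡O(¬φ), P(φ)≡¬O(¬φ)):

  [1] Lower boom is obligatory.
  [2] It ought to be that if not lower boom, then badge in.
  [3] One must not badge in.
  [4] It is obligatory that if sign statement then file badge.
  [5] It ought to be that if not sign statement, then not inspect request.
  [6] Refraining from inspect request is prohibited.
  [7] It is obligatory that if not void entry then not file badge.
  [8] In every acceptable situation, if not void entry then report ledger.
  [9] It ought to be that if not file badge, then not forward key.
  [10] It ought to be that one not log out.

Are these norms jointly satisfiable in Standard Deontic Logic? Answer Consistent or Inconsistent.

Premise 2 is O(¬lower_boom → badge_in), but O(¬lower_boom) is not derivable from the premises, so it does not yield O(badge_in).
So O(badge_in) is not derivable, and the apparent clash with O(¬badge_in) does not arise.
A world satisfying every obligation exists (e.g. badge_in=false, file_badge=true, forward_key=false, inspect_request=true, log_out=false, lower_boom=true, report_ledger=false, sign_statement=true, void_entry=true); no atom is both obligatory and forbidden, so the set is consistent.

Consistent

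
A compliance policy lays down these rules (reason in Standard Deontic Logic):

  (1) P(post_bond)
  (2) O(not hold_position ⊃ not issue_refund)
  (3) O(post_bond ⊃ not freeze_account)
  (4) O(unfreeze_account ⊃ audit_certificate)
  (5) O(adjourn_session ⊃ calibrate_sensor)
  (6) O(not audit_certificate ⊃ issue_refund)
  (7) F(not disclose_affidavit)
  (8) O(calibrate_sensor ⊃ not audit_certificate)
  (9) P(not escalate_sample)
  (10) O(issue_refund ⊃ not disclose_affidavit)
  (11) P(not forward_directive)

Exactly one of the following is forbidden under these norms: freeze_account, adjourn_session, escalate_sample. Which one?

adjourn_session

Premise 7 is F(not disclose_affidavit), i.e. O(disclose_affidavit).
Premise 10 is O(issue_refund ⊃ not disclose_affidavit); contrapositively O(disclose_affidavit ⊃ not issue_refund). Since O(disclose_affidavit) holds, K gives O(not issue_refund).
Premise 6, O(not audit_certificate ⊃ issue_refund), contraposes to O(not issue_refund ⊃ audit_certificate); with O(not issue_refund) we get O(audit_certificate).
Premise 8 is O(calibrate_sensor ⊃ not audit_certificate); contrapositively O(audit_certificate ⊃ not calibrate_sensor). Since O(audit_certificate) holds, K gives O(not calibrate_sensor).
The contrapositive of premise 5 (O(adjourn_session ⊃ calibrate_sensor)) is O(not calibrate_sensor ⊃ not adjourn_session), and O(not calibrate_sensor) is already established, so O(not adjourn_session).
So O(not adjourn_session) holds, i.e. adjourn_session is forbidden. None of the other listed options is forbidden under the premises.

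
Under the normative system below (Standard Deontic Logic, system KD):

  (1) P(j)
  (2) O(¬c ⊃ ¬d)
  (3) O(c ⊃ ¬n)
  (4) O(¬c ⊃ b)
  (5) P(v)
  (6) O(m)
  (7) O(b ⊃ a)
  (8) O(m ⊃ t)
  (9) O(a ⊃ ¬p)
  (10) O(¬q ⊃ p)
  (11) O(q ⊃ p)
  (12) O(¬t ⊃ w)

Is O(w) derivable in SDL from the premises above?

No

Premise 12 is O(¬t ⊃ w), but O(¬t) is not derivable from the premises, so it does not yield O(w).
No other premise forces O(w). An ideal world satisfying every premise can still have w false, so O(w) is not derivable.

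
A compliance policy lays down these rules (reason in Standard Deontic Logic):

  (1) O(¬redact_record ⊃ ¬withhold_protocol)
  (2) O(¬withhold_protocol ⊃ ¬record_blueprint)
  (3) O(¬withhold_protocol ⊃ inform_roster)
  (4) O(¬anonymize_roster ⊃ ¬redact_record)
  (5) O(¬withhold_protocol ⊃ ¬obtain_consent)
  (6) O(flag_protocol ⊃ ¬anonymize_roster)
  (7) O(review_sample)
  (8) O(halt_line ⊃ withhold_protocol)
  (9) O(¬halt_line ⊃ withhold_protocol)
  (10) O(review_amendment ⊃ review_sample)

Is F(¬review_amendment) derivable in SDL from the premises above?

Premise 10 is O(review_amendment ⊃ review_sample); even if O(review_sample) held, inferring O(review_amendment) would be affirming the consequent — invalid.
No other premise forces O(review_amendment). An ideal world satisfying every premise can still have ¬review_amendment true, so F(¬review_amendment) is not derivable.

No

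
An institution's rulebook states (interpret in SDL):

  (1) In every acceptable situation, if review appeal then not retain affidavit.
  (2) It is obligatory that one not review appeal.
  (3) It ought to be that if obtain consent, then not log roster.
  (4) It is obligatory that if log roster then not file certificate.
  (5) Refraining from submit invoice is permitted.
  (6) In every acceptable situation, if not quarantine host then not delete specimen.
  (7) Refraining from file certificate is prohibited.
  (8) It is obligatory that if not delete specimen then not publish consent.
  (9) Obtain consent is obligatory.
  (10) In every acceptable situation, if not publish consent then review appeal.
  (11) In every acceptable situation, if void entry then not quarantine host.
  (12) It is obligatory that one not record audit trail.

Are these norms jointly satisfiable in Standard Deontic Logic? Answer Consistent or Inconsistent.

Premise 4 is O(log_roster → ¬file_certificate), but O(log_roster) is not derivable from the premises, so it does not yield O(¬file_certificate).
So O(¬file_certificate) is not derivable, and the apparent clash with O(file_certificate) does not arise.
A world satisfying every obligation exists (e.g. delete_specimen=true, file_certificate=true, log_roster=false, obtain_consent=true, publish_consent=true, quarantine_host=true, record_audit_trail=false, retain_affidavit=false, review_appeal=false, submit_invoice=false, void_entry=false); no atom is both obligatory and forbidden, so the set is consistent.

Consistent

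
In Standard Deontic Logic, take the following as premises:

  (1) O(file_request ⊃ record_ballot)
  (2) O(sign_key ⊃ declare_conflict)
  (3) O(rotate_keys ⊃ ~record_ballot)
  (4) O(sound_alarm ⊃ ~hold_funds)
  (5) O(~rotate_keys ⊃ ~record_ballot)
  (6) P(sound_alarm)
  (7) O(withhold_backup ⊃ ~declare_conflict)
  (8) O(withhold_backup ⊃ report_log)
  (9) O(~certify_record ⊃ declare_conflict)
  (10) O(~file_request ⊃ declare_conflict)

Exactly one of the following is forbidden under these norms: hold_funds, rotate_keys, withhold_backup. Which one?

withhold_backup

Premises 3 and 5 cover both cases: O(rotate_keys ⊃ ~record_ballot) and O(~rotate_keys ⊃ ~record_ballot). Since rotate_keys ∨ ~rotate_keys is a tautology, O(~record_ballot) follows.
Premise 1 is O(file_request ⊃ record_ballot); contrapositively O(~record_ballot ⊃ ~file_request). Since O(~record_ballot) holds, K gives O(~file_request).
With premise 10, O(~file_request ⊃ declare_conflict), the K-axiom yields O(declare_conflict).
Premise 7, O(withhold_backup ⊃ ~declare_conflict), contraposes to O(declare_conflict ⊃ ~withhold_backup); with O(declare_conflict) we get O(~withhold_backup).
So O(~withhold_backup) holds, i.e. withhold_backup is forbidden. None of the other listed options is forbidden under the premises.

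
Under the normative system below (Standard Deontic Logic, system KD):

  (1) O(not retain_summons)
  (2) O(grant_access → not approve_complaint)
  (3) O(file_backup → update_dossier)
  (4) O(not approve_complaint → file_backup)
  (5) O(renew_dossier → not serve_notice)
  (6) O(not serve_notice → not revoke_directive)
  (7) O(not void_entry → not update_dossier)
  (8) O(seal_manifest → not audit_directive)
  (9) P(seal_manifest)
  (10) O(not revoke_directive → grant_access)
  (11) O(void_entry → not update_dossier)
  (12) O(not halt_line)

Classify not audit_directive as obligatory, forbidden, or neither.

Neither

Premise 8 is O(seal_manifest → not audit_directive), but O(seal_manifest) is not derivable from the premises (the permission P(seal_manifest) asserts only not O(not seal_manifest), not O(seal_manifest)), so it does not yield O(not audit_directive).
No premise or chain of K-axiom applications forces O(not audit_directive), and none forces O(audit_directive). So not audit_directive is neither obligatory nor forbidden under these norms.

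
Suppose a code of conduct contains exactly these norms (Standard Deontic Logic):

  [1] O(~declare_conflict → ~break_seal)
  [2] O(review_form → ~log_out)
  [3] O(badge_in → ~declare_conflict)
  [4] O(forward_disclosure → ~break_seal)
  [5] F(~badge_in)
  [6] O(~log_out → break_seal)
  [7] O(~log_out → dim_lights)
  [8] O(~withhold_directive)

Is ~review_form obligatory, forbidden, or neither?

Obligatory

F(~badge_in) at premise 5 means O(badge_in).
Applying K to premise 3 (O(badge_in → ~declare_conflict)) and O(badge_in) yields O(~declare_conflict).
Premise 1 is O(~declare_conflict → ~break_seal); since O(~declare_conflict), deontic closure gives O(~break_seal).
Premise 6, O(~log_out → break_seal), contraposes to O(~break_seal → log_out); with O(~break_seal) we get O(log_out).
Premise 2, O(review_form → ~log_out), contraposes to O(log_out → ~review_form); with O(log_out) we get O(~review_form).
Premises 4, 7, 8 do not contribute to this derivation.
Hence ~review_form is obligatory.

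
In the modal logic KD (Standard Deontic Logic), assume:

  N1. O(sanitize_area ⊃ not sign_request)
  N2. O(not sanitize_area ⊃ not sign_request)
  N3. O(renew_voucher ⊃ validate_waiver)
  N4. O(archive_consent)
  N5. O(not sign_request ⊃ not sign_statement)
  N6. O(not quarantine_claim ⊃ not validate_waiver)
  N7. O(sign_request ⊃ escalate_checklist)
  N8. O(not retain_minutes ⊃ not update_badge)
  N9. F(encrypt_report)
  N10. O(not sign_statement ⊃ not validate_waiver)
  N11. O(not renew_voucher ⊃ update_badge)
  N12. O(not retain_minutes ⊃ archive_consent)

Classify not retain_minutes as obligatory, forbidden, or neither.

By case analysis on sanitize_area: premise 1 gives O(sanitize_area ⊃ not sign_request) and premise 2 gives O(not sanitize_area ⊃ not sign_request), so O(not sign_request) either way.
Premise 5 is O(not sign_request ⊃ not sign_statement); since O(not sign_request), deontic closure gives O(not sign_statement).
With premise 10, O(not sign_statement ⊃ not validate_waiver), the K-axiom yields O(not validate_waiver).
The contrapositive of premise 3 (O(renew_voucher ⊃ validate_waiver)) is O(not validate_waiver ⊃ not renew_voucher), and O(not validate_waiver) is already established, so O(not renew_voucher).
Premise 11 is O(not renew_voucher ⊃ update_badge); since O(not renew_voucher), deontic closure gives O(update_badge).
Premise 8 is O(not retain_minutes ⊃ not update_badge); contrapositively O(update_badge ⊃ retain_minutes). Since O(update_badge) holds, K gives O(retain_minutes).
Premises 4, 6, 7, 9, 12 do not contribute to this derivation.
Thus O(retain_minutes), which is F(not retain_minutes): not retain_minutes is forbidden.

Forbidden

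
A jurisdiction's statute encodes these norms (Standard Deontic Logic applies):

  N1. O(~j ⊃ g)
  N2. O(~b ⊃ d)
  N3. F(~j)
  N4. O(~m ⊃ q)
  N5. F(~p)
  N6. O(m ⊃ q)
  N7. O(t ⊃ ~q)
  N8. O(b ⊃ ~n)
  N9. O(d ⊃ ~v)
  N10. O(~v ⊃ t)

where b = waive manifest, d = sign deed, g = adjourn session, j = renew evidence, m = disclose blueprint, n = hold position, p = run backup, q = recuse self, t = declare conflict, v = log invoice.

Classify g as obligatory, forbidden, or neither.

Premise 1 is O(~j ⊃ g), but O(~j) is not derivable from the premises, so it does not yield O(g).
No premise or chain of K-axiom applications forces O(g), and none forces O(~g). So g is neither obligatory nor forbidden under these norms.

Neither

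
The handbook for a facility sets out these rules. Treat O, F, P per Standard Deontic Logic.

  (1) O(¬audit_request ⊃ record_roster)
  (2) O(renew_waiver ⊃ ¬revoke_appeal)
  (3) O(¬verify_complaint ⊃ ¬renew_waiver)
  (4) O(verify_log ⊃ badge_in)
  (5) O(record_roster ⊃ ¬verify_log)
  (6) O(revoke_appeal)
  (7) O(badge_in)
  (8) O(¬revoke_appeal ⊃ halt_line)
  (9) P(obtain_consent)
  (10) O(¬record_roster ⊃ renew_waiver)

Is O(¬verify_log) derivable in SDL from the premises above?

Yes

Premise 6 states O(revoke_appeal) outright.
Premise 2, O(renew_waiver ⊃ ¬revoke_appeal), contraposes to O(revoke_appeal ⊃ ¬renew_waiver); with O(revoke_appeal) we get O(¬renew_waiver).
The contrapositive of premise 10 (O(¬record_roster ⊃ renew_waiver)) is O(¬renew_waiver ⊃ record_roster), and O(¬renew_waiver) is already established, so O(record_roster).
Premise 5 is O(record_roster ⊃ ¬verify_log); since O(record_roster), deontic closure gives O(¬verify_log).
Premises 1, 3, 4, 7, 8, 9 do not contribute to this derivation.
So O(¬verify_log) follows.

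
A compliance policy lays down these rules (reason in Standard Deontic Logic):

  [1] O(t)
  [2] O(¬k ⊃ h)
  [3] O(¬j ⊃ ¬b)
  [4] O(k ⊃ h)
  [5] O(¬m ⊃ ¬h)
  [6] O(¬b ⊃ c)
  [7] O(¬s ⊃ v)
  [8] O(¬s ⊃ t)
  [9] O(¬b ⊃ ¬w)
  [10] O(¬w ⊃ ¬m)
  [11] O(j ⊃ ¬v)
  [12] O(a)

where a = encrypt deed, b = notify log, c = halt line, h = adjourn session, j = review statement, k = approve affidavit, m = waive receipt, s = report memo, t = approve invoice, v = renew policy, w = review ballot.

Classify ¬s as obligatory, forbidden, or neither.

Premises 2 and 4 cover both cases: O(¬k ⊃ h) and O(k ⊃ h). Since ¬k ∨ k is a tautology, O(h) follows.
Premise 5 is O(¬m ⊃ ¬h); contrapositively O(h ⊃ m). Since O(h) holds, K gives O(m).
Premise 10, O(¬w ⊃ ¬m), contraposes to O(m ⊃ w); with O(m) we get O(w).
Premise 9 is O(¬b ⊃ ¬w); contrapositively O(w ⊃ b). Since O(w) holds, K gives O(b).
Premise 3, O(¬j ⊃ ¬b), contraposes to O(b ⊃ j); with O(b) we get O(j).
Premise 11 is O(j ⊃ ¬v); since O(j), deontic closure gives O(¬v).
Premise 7, O(¬s ⊃ v), contraposes to O(¬v ⊃ s); with O(¬v) we get O(s).
Premises 1, 6, 8, 12 do not contribute to this derivation.
Thus O(s), which is F(¬s): ¬s is forbidden.

Forbidden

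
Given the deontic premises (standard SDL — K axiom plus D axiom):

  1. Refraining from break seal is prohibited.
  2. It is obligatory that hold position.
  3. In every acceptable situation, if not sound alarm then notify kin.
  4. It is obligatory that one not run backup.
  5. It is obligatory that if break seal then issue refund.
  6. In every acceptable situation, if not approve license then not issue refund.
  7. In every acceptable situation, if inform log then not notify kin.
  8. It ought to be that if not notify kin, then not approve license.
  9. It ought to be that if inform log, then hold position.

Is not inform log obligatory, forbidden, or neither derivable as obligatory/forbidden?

Obligatory

F(¬break_seal) at premise 1 means O(break_seal).
With premise 5, O(break_seal → issue_refund), the K-axiom yields O(issue_refund).
Premise 6 is O(¬approve_license → ¬issue_refund); contrapositively O(issue_refund → approve_license). Since O(issue_refund) holds, K gives O(approve_license).
The contrapositive of premise 8 (O(¬notify_kin → ¬approve_license)) is O(approve_license → notify_kin), and O(approve_license) is already established, so O(notify_kin).
The contrapositive of premise 7 (O(inform_log → ¬notify_kin)) is O(notify_kin → ¬inform_log), and O(notify_kin) is already established, so O(¬inform_log).
Premises 2, 3, 4, 9 do not contribute to this derivation.
Hence ¬inform_log is obligatory.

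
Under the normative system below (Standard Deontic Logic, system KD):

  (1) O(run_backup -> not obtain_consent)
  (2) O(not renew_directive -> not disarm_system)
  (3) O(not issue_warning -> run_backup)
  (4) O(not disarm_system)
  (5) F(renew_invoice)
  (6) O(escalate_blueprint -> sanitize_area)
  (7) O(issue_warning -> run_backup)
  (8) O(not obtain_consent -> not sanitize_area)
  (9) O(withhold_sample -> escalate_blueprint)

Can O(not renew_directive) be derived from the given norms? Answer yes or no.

No

Premise 2 is O(not renew_directive -> not disarm_system); even if O(not disarm_system) held, inferring O(not renew_directive) would be affirming the consequent — invalid.
No other premise forces O(not renew_directive). An ideal world satisfying every premise can still have not renew_directive false, so O(not renew_directive) is not derivable.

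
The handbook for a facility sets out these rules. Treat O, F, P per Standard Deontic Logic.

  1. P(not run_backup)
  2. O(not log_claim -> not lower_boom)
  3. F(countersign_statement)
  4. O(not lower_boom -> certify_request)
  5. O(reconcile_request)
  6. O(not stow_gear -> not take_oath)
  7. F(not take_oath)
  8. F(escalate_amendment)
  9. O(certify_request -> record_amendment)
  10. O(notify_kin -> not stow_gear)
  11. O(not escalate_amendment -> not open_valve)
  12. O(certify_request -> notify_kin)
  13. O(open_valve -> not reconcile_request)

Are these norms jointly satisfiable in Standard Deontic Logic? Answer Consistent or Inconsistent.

Premise 13 is O(open_valve -> not reconcile_request), but O(open_valve) is not derivable from the premises, so it does not yield O(not reconcile_request).
So O(not reconcile_request) is not derivable, and the apparent clash with O(reconcile_request) does not arise.
A world satisfying every obligation exists (e.g. certify_request=false, countersign_statement=false, escalate_amendment=false, log_claim=true, lower_boom=true, notify_kin=false, open_valve=false, reconcile_request=true, record_amendment=false, run_backup=false, stow_gear=true, take_oath=true); no atom is both obligatory and forbidden, so the set is consistent.

Consistent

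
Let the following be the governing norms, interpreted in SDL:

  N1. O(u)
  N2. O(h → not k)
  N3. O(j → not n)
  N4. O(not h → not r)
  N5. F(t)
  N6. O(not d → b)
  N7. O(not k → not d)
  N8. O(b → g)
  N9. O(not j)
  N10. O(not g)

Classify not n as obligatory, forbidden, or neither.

Neither

Premise 3 is O(j → not n), but O(j) is not derivable from the premises, so it does not yield O(not n).
No premise or chain of K-axiom applications forces O(not n), and none forces O(n). So not n is neither obligatory nor forbidden under these norms.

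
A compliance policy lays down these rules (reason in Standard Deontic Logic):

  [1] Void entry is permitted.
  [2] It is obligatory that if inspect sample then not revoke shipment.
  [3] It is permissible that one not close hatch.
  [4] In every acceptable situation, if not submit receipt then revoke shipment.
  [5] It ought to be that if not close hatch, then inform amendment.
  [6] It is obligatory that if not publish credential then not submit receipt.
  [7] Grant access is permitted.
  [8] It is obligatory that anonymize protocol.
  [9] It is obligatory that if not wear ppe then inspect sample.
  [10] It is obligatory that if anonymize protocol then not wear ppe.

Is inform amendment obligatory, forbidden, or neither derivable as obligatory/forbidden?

Premise 5 is O(¬close_hatch → inform_amendment), but O(¬close_hatch) is not derivable from the premises (the permission P(¬close_hatch) asserts only ¬O(close_hatch), not O(¬close_hatch)), so it does not yield O(inform_amendment).
No premise or chain of K-axiom applications forces O(inform_amendment), and none forces O(¬inform_amendment). So inform_amendment is neither obligatory nor forbidden under these norms.

Neither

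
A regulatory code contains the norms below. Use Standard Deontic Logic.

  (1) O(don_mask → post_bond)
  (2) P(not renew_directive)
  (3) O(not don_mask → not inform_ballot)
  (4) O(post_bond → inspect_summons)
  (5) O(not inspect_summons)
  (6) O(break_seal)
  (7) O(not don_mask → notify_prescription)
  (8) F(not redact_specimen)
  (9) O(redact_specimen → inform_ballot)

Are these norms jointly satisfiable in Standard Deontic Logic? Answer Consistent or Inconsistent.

Inconsistent

Premise 8, F(not redact_specimen), is equivalent to O(redact_specimen).
From O(redact_specimen) and premise 9, O(redact_specimen → inform_ballot), we obtain O(inform_ballot).
Premise 3 is O(not don_mask → not inform_ballot); contrapositively O(inform_ballot → don_mask). Since O(inform_ballot) holds, K gives O(don_mask).
With premise 1, O(don_mask → post_bond), the K-axiom yields O(post_bond).
Applying K to premise 4 (O(post_bond → inspect_summons)) and O(post_bond) yields O(inspect_summons).
However, premise 5 gives O(not inspect_summons).
We now have both O(inspect_summons) and O(not inspect_summons) — inspect_summons is simultaneously obligatory and forbidden, violating the D-axiom.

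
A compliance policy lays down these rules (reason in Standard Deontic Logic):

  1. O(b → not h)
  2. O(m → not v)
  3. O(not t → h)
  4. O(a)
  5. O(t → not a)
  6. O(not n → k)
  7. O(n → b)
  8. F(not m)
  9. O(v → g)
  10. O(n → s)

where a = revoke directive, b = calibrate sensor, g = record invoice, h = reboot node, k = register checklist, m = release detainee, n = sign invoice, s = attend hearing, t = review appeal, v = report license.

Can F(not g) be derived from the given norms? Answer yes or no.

No

Premise 9 is O(v → g), but O(v) is not derivable from the premises, so it does not yield O(g).
No other premise forces O(g). An ideal world satisfying every premise can still have not g true, so F(not g) is not derivable.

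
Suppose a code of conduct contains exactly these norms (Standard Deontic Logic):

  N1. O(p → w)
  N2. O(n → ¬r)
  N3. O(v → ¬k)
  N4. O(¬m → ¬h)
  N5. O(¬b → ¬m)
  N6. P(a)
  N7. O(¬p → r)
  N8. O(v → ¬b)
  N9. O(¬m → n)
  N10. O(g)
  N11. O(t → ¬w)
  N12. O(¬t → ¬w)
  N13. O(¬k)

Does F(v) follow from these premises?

Yes

Premises 12 and 11 are O(¬t → ¬w) and O(t → ¬w); every ideal world satisfies ¬t or t, so in either case ¬w holds — hence O(¬w).
Premise 1, O(p → w), contraposes to O(¬w → ¬p); with O(¬w) we get O(¬p).
Premise 7 is O(¬p → r); since O(¬p), deontic closure gives O(r).
The contrapositive of premise 2 (O(n → ¬r)) is O(r → ¬n), and O(r) is already established, so O(¬n).
Premise 9, O(¬m → n), contraposes to O(¬n → m); with O(¬n) we get O(m).
Premise 5 is O(¬b → ¬m); contrapositively O(m → b). Since O(m) holds, K gives O(b).
The contrapositive of premise 8 (O(v → ¬b)) is O(b → ¬v), and O(b) is already established, so O(¬v).
Premises 3, 4, 6, 10, 13 do not contribute to this derivation.
So O(¬v) holds, i.e. F(v). The claim follows.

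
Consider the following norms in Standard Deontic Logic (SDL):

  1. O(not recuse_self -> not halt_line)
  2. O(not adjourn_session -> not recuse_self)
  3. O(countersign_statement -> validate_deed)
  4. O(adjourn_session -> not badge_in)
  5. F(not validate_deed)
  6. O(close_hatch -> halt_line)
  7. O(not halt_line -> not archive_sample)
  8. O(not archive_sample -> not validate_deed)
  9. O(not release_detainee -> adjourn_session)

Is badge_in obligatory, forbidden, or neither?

Premise 5, F(not validate_deed), is equivalent to O(validate_deed).
Premise 8, O(not archive_sample -> not validate_deed), contraposes to O(validate_deed -> archive_sample); with O(validate_deed) we get O(archive_sample).
Premise 7 is O(not halt_line -> not archive_sample); contrapositively O(archive_sample -> halt_line). Since O(archive_sample) holds, K gives O(halt_line).
Premise 1, O(not recuse_self -> not halt_line), contraposes to O(halt_line -> recuse_self); with O(halt_line) we get O(recuse_self).
Premise 2 is O(not adjourn_session -> not recuse_self); contrapositively O(recuse_self -> adjourn_session). Since O(recuse_self) holds, K gives O(adjourn_session).
With premise 4, O(adjourn_session -> not badge_in), the K-axiom yields O(not badge_in).
Premises 3, 6, 9 do not contribute to this derivation.
Thus O(not badge_in), which is F(badge_in): badge_in is forbidden.

Forbidden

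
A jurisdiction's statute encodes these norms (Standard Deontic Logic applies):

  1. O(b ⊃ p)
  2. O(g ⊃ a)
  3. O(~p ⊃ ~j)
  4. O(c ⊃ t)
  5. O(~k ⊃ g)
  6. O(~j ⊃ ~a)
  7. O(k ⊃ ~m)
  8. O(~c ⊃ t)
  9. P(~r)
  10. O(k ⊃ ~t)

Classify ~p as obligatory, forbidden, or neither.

Premises 4 and 8 cover both cases: O(c ⊃ t) and O(~c ⊃ t). Since c ∨ ~c is a tautology, O(t) follows.
The contrapositive of premise 10 (O(k ⊃ ~t)) is O(t ⊃ ~k), and O(t) is already established, so O(~k).
With premise 5, O(~k ⊃ g), the K-axiom yields O(g).
With premise 2, O(g ⊃ a), the K-axiom yields O(a).
Premise 6 is O(~j ⊃ ~a); contrapositively O(a ⊃ j). Since O(a) holds, K gives O(j).
Premise 3 is O(~p ⊃ ~j); contrapositively O(j ⊃ p). Since O(j) holds, K gives O(p).
Premises 1, 7, 9 do not contribute to this derivation.
Thus O(p), which is F(~p): ~p is forbidden.

Forbidden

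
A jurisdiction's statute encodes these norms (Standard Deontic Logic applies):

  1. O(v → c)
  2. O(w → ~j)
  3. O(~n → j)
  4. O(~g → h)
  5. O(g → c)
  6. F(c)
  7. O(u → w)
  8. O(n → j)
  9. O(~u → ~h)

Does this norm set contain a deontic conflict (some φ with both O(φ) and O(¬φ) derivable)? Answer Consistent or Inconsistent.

Premises 3 and 8 are O(~n → j) and O(n → j); every ideal world satisfies ~n or n, so in either case j holds — hence O(j).
Premise 2 is O(w → ~j); contrapositively O(j → ~w). Since O(j) holds, K gives O(~w).
The contrapositive of premise 7 (O(u → w)) is O(~w → ~u), and O(~w) is already established, so O(~u).
With premise 9, O(~u → ~h), the K-axiom yields O(~h).
The contrapositive of premise 4 (O(~g → h)) is O(~h → g), and O(~h) is already established, so O(g).
With premise 5, O(g → c), the K-axiom yields O(c).
Yet premise 6 is F(c), i.e. O(~c).
We now have both O(c) and O(~c) — c is simultaneously obligatory and forbidden, violating the D-axiom.

Inconsistent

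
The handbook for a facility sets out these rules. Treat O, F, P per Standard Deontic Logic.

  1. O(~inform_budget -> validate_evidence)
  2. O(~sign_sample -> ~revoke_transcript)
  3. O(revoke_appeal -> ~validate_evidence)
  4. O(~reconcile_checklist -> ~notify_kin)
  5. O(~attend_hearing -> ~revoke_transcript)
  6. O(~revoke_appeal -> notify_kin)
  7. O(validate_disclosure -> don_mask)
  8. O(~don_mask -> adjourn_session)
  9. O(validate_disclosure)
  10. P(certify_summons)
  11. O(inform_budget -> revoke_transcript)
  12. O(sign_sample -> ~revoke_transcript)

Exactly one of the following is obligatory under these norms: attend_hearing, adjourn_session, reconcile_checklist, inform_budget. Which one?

Premises 2 and 12 cover both cases: O(~sign_sample -> ~revoke_transcript) and O(sign_sample -> ~revoke_transcript). Since ~sign_sample ∨ sign_sample is a tautology, O(~revoke_transcript) follows.
The contrapositive of premise 11 (O(inform_budget -> revoke_transcript)) is O(~revoke_transcript -> ~inform_budget), and O(~revoke_transcript) is already established, so O(~inform_budget).
From O(~inform_budget) and premise 1, O(~inform_budget -> validate_evidence), we obtain O(validate_evidence).
Premise 3, O(revoke_appeal -> ~validate_evidence), contraposes to O(validate_evidence -> ~revoke_appeal); with O(validate_evidence) we get O(~revoke_appeal).
With premise 6, O(~revoke_appeal -> notify_kin), the K-axiom yields O(notify_kin).
The contrapositive of premise 4 (O(~reconcile_checklist -> ~notify_kin)) is O(notify_kin -> reconcile_checklist), and O(notify_kin) is already established, so O(reconcile_checklist).
So O(reconcile_checklist) holds — reconcile_checklist is obligatory. None of the other listed options is made obligatory by any chain of premises.

reconcile_checklist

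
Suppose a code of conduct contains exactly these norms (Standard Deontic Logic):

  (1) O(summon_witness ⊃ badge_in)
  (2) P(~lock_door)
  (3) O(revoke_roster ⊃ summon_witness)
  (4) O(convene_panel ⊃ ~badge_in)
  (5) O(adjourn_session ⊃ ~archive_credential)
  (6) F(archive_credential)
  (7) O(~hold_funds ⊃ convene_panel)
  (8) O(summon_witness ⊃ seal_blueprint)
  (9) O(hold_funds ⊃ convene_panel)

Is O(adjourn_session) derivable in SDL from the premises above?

No

Premise 5 is O(adjourn_session ⊃ ~archive_credential); even if O(~archive_credential) held, inferring O(adjourn_session) would be affirming the consequent — invalid.
No other premise forces O(adjourn_session). An ideal world satisfying every premise can still have adjourn_session false, so O(adjourn_session) is not derivable.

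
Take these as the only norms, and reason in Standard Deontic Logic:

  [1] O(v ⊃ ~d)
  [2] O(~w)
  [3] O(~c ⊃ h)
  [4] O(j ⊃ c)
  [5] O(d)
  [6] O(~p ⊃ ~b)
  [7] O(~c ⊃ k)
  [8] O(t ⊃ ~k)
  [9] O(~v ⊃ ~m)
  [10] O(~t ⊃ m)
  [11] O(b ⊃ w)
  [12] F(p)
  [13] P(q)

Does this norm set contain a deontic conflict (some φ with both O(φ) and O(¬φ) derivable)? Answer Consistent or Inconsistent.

Consistent

Premise 11 is O(b ⊃ w), but O(b) is not derivable from the premises, so it does not yield O(w).
So O(w) is not derivable, and the apparent clash with O(~w) does not arise.
A world satisfying every obligation exists (e.g. b=false, c=true, d=true, h=false, j=false, k=false, m=false, p=false, q=false, t=true, v=false, w=false); no atom is both obligatory and forbidden, so the set is consistent.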